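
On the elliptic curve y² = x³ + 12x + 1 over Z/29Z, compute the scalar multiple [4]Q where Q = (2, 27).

(3, 21)

Repeated addition: build up to 4Q.
2Q: tangent at (2, 27): λ = (3·2² + 12)/(2·27) ≡ 24/25. 25⁻¹ ≡ 7 (mod 29) since 25·7 = 175 ≡ 1, so λ ≡ 24·7 ≡ 23.
  x = λ² - 2 - 2 = 529 - 4 ≡ 3; y = λ·(2 - 3) - 27 ≡ 8. → (3, 8)
3Q: (3, 8) + (2, 27). λ = (27 - 8)/(2 - 3) ≡ 19/28 mod 29. 28⁻¹ ≡ 28 (mod 29) since 28·28 = 784 ≡ 1, so λ ≡ 10.
  x = λ² - 3 - 2 = 100 - 5 ≡ 8; y = λ·(3 - 8) - 8 ≡ 0. → (8, 0)
4Q: (8, 0) + (2, 27). λ = (27 - 0)/(2 - 8) ≡ 27/23 mod 29. 23⁻¹ ≡ 24 (mod 29) since 23·24 = 552 ≡ 1, so λ ≡ 10.
  x = λ² - 8 - 2 = 100 - 10 ≡ 3; y = λ·(8 - 3) - 0 ≡ 21. → (3, 21)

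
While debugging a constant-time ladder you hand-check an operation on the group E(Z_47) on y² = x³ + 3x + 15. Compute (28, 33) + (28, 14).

The two points share x = 28 and their y-coordinates satisfy 33 + 14 ≡ 0 (mod 47), so they are inverses. Their sum is 𝒪.

O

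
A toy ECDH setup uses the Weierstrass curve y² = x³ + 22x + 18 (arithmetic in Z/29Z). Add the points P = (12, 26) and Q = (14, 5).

(12, 26) + (14, 5). λ = (5 - 26)/(14 - 12) ≡ 8/2 mod 29. 2⁻¹ ≡ 15 (mod 29) since 2·15 = 30 ≡ 1, so λ ≡ 4.
  x = λ² - 12 - 14 = 16 - 26 ≡ 19; y = λ·(12 - 19) - 26 ≡ 4. → (19, 4)

(19, 4)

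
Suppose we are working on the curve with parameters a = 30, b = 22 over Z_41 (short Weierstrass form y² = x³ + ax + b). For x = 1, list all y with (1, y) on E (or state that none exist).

x³ + 30x + 22 = 53 ≡ 12 (mod 41).
12 is a non-residue mod 41; no y exists.

none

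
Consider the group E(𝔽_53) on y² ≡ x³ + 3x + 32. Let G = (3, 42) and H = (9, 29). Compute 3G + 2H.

(3, 11)

First 3G:
Repeated addition: build up to 3G.
2G: tangent at (3, 42): λ = (3·3² + 3)/(2·42) ≡ 30/31. 31⁻¹ ≡ 12 (mod 53) since 31·12 = 372 ≡ 1, so λ ≡ 30·12 ≡ 42.
  x = λ² - 3 - 3 = 1764 - 6 ≡ 9; y = λ·(3 - 9) - 42 ≡ 24. → (9, 24)
3G: (9, 24) + (3, 42). λ = (42 - 24)/(3 - 9) ≡ 18/47 mod 53. 47⁻¹ ≡ 44 (mod 53) since 47·44 = 2068 ≡ 1, so λ ≡ 50.
  x = λ² - 9 - 3 = 2500 - 12 ≡ 50; y = λ·(9 - 50) - 24 ≡ 46. → (50, 46)
3G = (50, 46).
Next 2H:
Repeated addition: build up to 2H.
2H: tangent at (9, 29): λ = (3·9² + 3)/(2·29) ≡ 34/5. 5⁻¹ ≡ 32 (mod 53) since 5·32 = 160 ≡ 1, so λ ≡ 34·32 ≡ 28.
  x = λ² - 9 - 9 = 784 - 18 ≡ 24; y = λ·(9 - 24) - 29 ≡ 28. → (24, 28)
2H = (24, 28).
Finally 3G + 2H:
(50, 46) + (24, 28). λ = (28 - 46)/(24 - 50) ≡ 35/27 mod 53. 27⁻¹ ≡ 2 (mod 53) since 27·2 = 54 ≡ 1, so λ ≡ 17.
  x = λ² - 50 - 24 = 289 - 74 ≡ 3; y = λ·(50 - 3) - 46 ≡ 11. → (3, 11)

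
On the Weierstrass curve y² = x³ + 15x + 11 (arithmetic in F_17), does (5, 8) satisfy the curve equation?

y² = 8² ≡ 13; x³ + 15x + 11 = 211 ≡ 7 (mod 17). 13 ≠ 7.

no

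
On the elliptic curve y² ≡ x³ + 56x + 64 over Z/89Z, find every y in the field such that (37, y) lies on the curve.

none

x³ + 56x + 64 = 52789 ≡ 12 (mod 89).
12 is a non-residue mod 89; no y exists.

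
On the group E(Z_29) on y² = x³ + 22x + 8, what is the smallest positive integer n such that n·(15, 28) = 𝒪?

2P: tangent at (15, 28): λ = (3·15² + 22)/(2·28) ≡ 1/27. 27⁻¹ ≡ 14 (mod 29) since 27·14 = 378 ≡ 1, so λ ≡ 1·14 ≡ 14.
  x = λ² - 15 - 15 = 196 - 30 ≡ 21; y = λ·(15 - 21) - 28 ≡ 4. → (21, 4)
3P: (21, 4) + (15, 28). λ = (28 - 4)/(15 - 21) ≡ 24/23 mod 29. 23⁻¹ ≡ 24 (mod 29), so λ ≡ 25.
  x = λ² - 21 - 15 = 625 - 36 ≡ 9; y = λ·(21 - 9) - 4 ≡ 6. → (9, 6)
4P: (9, 6) + (15, 28). λ = (28 - 6)/(15 - 9) ≡ 22/6 mod 29. 6⁻¹ ≡ 5 (mod 29) since 6·5 = 30 ≡ 1, so λ ≡ 23.
  x = λ² - 9 - 15 = 529 - 24 ≡ 12; y = λ·(9 - 12) - 6 ≡ 12. → (12, 12)
5P: (12, 12) + (15, 28). λ = (28 - 12)/(15 - 12) ≡ 16/3 mod 29. 3⁻¹ ≡ 10 (mod 29) since 3·10 = 30 ≡ 1, so λ ≡ 15.
  x = λ² - 12 - 15 = 225 - 27 ≡ 24; y = λ·(12 - 24) - 12 ≡ 11. → (24, 11)
6P: (24, 11) + (15, 28). λ = (28 - 11)/(15 - 24) ≡ 17/20 mod 29. 20⁻¹ ≡ 16 (mod 29), so λ ≡ 11.
  x = λ² - 24 - 15 = 121 - 39 ≡ 24; y = λ·(24 - 24) - 11 ≡ 18. → (24, 18)
7P: (24, 18) + (15, 28). λ = (28 - 18)/(15 - 24) ≡ 10/20 mod 29. 20⁻¹ ≡ 16 (mod 29) since 20·16 = 320 ≡ 1, so λ ≡ 15.
  x = λ² - 24 - 15 = 225 - 39 ≡ 12; y = λ·(24 - 12) - 18 ≡ 17. → (12, 17)
8P: (12, 17) + (15, 28). λ = (28 - 17)/(15 - 12) ≡ 11/3 mod 29. 3⁻¹ ≡ 10 (mod 29), so λ ≡ 23.
  x = λ² - 12 - 15 = 529 - 27 ≡ 9; y = λ·(12 - 9) - 17 ≡ 23. → (9, 23)
9P: (9, 23) + (15, 28). λ = (28 - 23)/(15 - 9) ≡ 5/6 mod 29. 6⁻¹ ≡ 5 (mod 29) since 6·5 = 30 ≡ 1, so λ ≡ 25.
  x = λ² - 9 - 15 = 625 - 24 ≡ 21; y = λ·(9 - 21) - 23 ≡ 25. → (21, 25)
10P: (21, 25) + (15, 28). λ = (28 - 25)/(15 - 21) ≡ 3/23 mod 29. 23⁻¹ ≡ 24 (mod 29), so λ ≡ 14.
  x = λ² - 21 - 15 = 196 - 36 ≡ 15; y = λ·(21 - 15) - 25 ≡ 1. → (15, 1)
11P: (15, 1) + (15, 28): same x and y₁ ≡ -y₂, so the sum is 𝒪.
11P = 𝒪, so the order is 11.

11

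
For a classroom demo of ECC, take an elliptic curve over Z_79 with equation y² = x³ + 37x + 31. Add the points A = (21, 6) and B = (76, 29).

(21, 6) + (76, 29). λ = (29 - 6)/(76 - 21) ≡ 23/55 mod 79. 55⁻¹ ≡ 23 (mod 79) since 55·23 = 1265 ≡ 1, so λ ≡ 55.
  x = λ² - 21 - 76 = 3025 - 97 ≡ 5; y = λ·(21 - 5) - 6 ≡ 5. → (5, 5)

(5, 5)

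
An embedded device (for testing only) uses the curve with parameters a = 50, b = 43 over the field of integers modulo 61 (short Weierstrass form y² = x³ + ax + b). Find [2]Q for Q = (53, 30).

tangent at (53, 30): λ = (3·53² + 50)/(2·30) ≡ 59/60. 60⁻¹ ≡ 60 (mod 61), so λ ≡ 59·60 ≡ 2.
  x = λ² - 53 - 53 = 4 - 106 ≡ 20; y = λ·(53 - 20) - 30 ≡ 36. → (20, 36)

(20, 36)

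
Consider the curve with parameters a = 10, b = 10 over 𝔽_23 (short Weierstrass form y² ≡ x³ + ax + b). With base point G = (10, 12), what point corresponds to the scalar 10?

(7, 3)

Double-and-add on 10 = (1010)₂. Start with G = (10, 12) for the leading 1-bit.
double: tangent at (10, 12): λ = (3·10² + 10)/(2·12) ≡ 11/1. 1⁻¹ ≡ 1 (mod 23), so λ ≡ 11·1 ≡ 11.
  x = λ² - 10 - 10 = 121 - 20 ≡ 9; y = λ·(10 - 9) - 12 ≡ 22. → (9, 22)
double: tangent at (9, 22): λ = (3·9² + 10)/(2·22) ≡ 0/21. 21⁻¹ ≡ 11 (mod 23), so λ ≡ 0·11 ≡ 0.
  x = λ² - 9 - 9 = 0 - 18 ≡ 5; y = λ·(9 - 5) - 22 ≡ 1. → (5, 1)
add G: (5, 1) + (10, 12). λ = (12 - 1)/(10 - 5) ≡ 11/5 mod 23. 5⁻¹ ≡ 14 (mod 23), so λ ≡ 16.
  x = λ² - 5 - 10 = 256 - 15 ≡ 11; y = λ·(5 - 11) - 1 ≡ 18. → (11, 18)
double: tangent at (11, 18): λ = (3·11² + 10)/(2·18) ≡ 5/13. 13⁻¹ ≡ 16 (mod 23), so λ ≡ 5·16 ≡ 11.
  x = λ² - 11 - 11 = 121 - 22 ≡ 7; y = λ·(11 - 7) - 18 ≡ 3. → (7, 3)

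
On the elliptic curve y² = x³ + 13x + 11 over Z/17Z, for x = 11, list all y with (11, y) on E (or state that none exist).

x³ + 13x + 11 = 1485 ≡ 6 (mod 17).
6 is a non-residue mod 17; no y exists.

none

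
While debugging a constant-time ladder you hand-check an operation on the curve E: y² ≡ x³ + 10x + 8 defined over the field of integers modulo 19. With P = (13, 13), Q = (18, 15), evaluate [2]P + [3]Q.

First 2P:
Repeated addition: build up to 2P.
2P: tangent at (13, 13): λ = (3·13² + 10)/(2·13) ≡ 4/7. 7⁻¹ ≡ 11 (mod 19), so λ ≡ 4·11 ≡ 6.
  x = λ² - 13 - 13 = 36 - 26 ≡ 10; y = λ·(13 - 10) - 13 ≡ 5. → (10, 5)
2P = (10, 5).
Next 3Q:
Repeated addition: build up to 3Q.
2Q: tangent at (18, 15): λ = (3·18² + 10)/(2·15) ≡ 13/11. 11⁻¹ ≡ 7 (mod 19) since 11·7 = 77 ≡ 1, so λ ≡ 13·7 ≡ 15.
  x = λ² - 18 - 18 = 225 - 36 ≡ 18; y = λ·(18 - 18) - 15 ≡ 4. → (18, 4)
3Q: (18, 4) + (18, 15): same x and y₁ ≡ -y₂, so the sum is O.
3Q = O.
Finally 2P + 3Q:
(10, 5) + O = (10, 5) (identity).

(10, 5)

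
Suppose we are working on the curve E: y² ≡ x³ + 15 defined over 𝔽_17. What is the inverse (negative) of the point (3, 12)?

-(3, 12) = (3, -12 mod 17) = (3, 5).

(3, 5)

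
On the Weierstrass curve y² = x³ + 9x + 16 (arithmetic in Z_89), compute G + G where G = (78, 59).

tangent at (78, 59): λ = (3·78² + 9)/(2·59) ≡ 16/29. 29⁻¹ ≡ 43 (mod 89) since 29·43 = 1247 ≡ 1, so λ ≡ 16·43 ≡ 65.
  x = λ² - 78 - 78 = 4225 - 156 ≡ 64; y = λ·(78 - 64) - 59 ≡ 50. → (64, 50)

(64, 50)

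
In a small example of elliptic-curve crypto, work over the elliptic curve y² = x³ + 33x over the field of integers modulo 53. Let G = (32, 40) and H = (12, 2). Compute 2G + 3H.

First 2G:
Repeated addition: build up to 2G.
2G: tangent at (32, 40): λ = (3·32² + 33)/(2·40) ≡ 31/27. 27⁻¹ ≡ 2 (mod 53), so λ ≡ 31·2 ≡ 9.
  x = λ² - 32 - 32 = 81 - 64 ≡ 17; y = λ·(32 - 17) - 40 ≡ 42. → (17, 42)
2G = (17, 42).
Next 3H:
Repeated addition: build up to 3H.
2H: tangent at (12, 2): λ = (3·12² + 33)/(2·2) ≡ 41/4. 4⁻¹ ≡ 40 (mod 53) since 4·40 = 160 ≡ 1, so λ ≡ 41·40 ≡ 50.
  x = λ² - 12 - 12 = 2500 - 24 ≡ 38; y = λ·(12 - 38) - 2 ≡ 23. → (38, 23)
3H: (38, 23) + (12, 2). λ = (2 - 23)/(12 - 38) ≡ 32/27 mod 53. 27⁻¹ ≡ 2 (mod 53), so λ ≡ 11.
  x = λ² - 38 - 12 = 121 - 50 ≡ 18; y = λ·(38 - 18) - 23 ≡ 38. → (18, 38)
3H = (18, 38).
Finally 2G + 3H:
(17, 42) + (18, 38). λ = (38 - 42)/(18 - 17) ≡ 49/1 mod 53. 1⁻¹ ≡ 1 (mod 53), so λ ≡ 49.
  x = λ² - 17 - 18 = 2401 - 35 ≡ 34; y = λ·(17 - 34) - 42 ≡ 26. → (34, 26)

(34, 26)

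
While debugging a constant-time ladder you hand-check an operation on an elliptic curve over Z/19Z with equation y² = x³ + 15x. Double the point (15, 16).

(9, 16)

tangent at (15, 16): λ = (3·15² + 15)/(2·16) ≡ 6/13. 13⁻¹ ≡ 3 (mod 19), so λ ≡ 6·3 ≡ 18.
  x = λ² - 15 - 15 = 324 - 30 ≡ 9; y = λ·(15 - 9) - 16 ≡ 16. → (9, 16)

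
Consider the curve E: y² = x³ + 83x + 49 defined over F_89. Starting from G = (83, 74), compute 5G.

(77, 23)

Double-and-add on 5 = (101)₂. Start with G = (83, 74) for the leading 1-bit.
double: tangent at (83, 74): λ = (3·83² + 83)/(2·74) ≡ 13/59. 59⁻¹ ≡ 86 (mod 89) since 59·86 = 5074 ≡ 1, so λ ≡ 13·86 ≡ 50.
  x = λ² - 83 - 83 = 2500 - 166 ≡ 20; y = λ·(83 - 20) - 74 ≡ 50. → (20, 50)
double: tangent at (20, 50): λ = (3·20² + 83)/(2·50) ≡ 37/11. 11⁻¹ ≡ 81 (mod 89), so λ ≡ 37·81 ≡ 60.
  x = λ² - 20 - 20 = 3600 - 40 ≡ 0; y = λ·(20 - 0) - 50 ≡ 82. → (0, 82)
add G: (0, 82) + (83, 74). λ = (74 - 82)/(83 - 0) ≡ 81/83 mod 89. 83⁻¹ ≡ 74 (mod 89), so λ ≡ 31.
  x = λ² - 0 - 83 = 961 - 83 ≡ 77; y = λ·(0 - 77) - 82 ≡ 23. → (77, 23)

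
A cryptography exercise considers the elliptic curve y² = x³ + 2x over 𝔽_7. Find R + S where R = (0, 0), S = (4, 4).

(4, 3)

(0, 0) + (4, 4). λ = (4 - 0)/(4 - 0) ≡ 4/4 mod 7. 4⁻¹ ≡ 2 (mod 7), so λ ≡ 1.
  x = λ² - 0 - 4 = 1 - 4 ≡ 4; y = λ·(0 - 4) - 0 ≡ 3. → (4, 3)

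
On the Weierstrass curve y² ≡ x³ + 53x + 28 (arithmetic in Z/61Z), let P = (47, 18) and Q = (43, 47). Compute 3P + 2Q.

(44, 58)

First 3P:
Repeated addition: build up to 3P.
2P: tangent at (47, 18): λ = (3·47² + 53)/(2·18) ≡ 31/36. 36⁻¹ ≡ 39 (mod 61), so λ ≡ 31·39 ≡ 50.
  x = λ² - 47 - 47 = 2500 - 94 ≡ 27; y = λ·(47 - 27) - 18 ≡ 6. → (27, 6)
3P: (27, 6) + (47, 18). λ = (18 - 6)/(47 - 27) ≡ 12/20 mod 61. 20⁻¹ ≡ 58 (mod 61) since 20·58 = 1160 ≡ 1, so λ ≡ 25.
  x = λ² - 27 - 47 = 625 - 74 ≡ 2; y = λ·(27 - 2) - 6 ≡ 9. → (2, 9)
3P = (2, 9).
Next 2Q:
Repeated addition: build up to 2Q.
2Q: tangent at (43, 47): λ = (3·43² + 53)/(2·47) ≡ 49/33. 33⁻¹ ≡ 37 (mod 61), so λ ≡ 49·37 ≡ 44.
  x = λ² - 43 - 43 = 1936 - 86 ≡ 20; y = λ·(43 - 20) - 47 ≡ 50. → (20, 50)
2Q = (20, 50).
Finally 3P + 2Q:
(2, 9) + (20, 50). λ = (50 - 9)/(20 - 2) ≡ 41/18 mod 61. 18⁻¹ ≡ 17 (mod 61) since 18·17 = 306 ≡ 1, so λ ≡ 26.
  x = λ² - 2 - 20 = 676 - 22 ≡ 44; y = λ·(2 - 44) - 9 ≡ 58. → (44, 58)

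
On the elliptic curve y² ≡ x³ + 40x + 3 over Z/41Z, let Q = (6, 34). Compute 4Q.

Double-and-add on 4 = (100)₂. Start with Q = (6, 34) for the leading 1-bit.
double: tangent at (6, 34): λ = (3·6² + 40)/(2·34) ≡ 25/27. 27⁻¹ ≡ 38 (mod 41), so λ ≡ 25·38 ≡ 7.
  x = λ² - 6 - 6 = 49 - 12 ≡ 37; y = λ·(6 - 37) - 34 ≡ 36. → (37, 36)
double: tangent at (37, 36): λ = (3·37² + 40)/(2·36) ≡ 6/31. 31⁻¹ ≡ 4 (mod 41), so λ ≡ 6·4 ≡ 24.
  x = λ² - 37 - 37 = 576 - 74 ≡ 10; y = λ·(37 - 10) - 36 ≡ 38. → (10, 38)

(10, 38)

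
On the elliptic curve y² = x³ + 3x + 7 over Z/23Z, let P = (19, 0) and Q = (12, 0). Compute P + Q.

(15, 0)

(19, 0) + (12, 0). λ = (0 - 0)/(12 - 19) ≡ 0/16 mod 23. 16⁻¹ ≡ 13 (mod 23) since 16·13 = 208 ≡ 1, so λ ≡ 0.
  x = λ² - 19 - 12 = 0 - 31 ≡ 15; y = λ·(19 - 15) - 0 ≡ 0. → (15, 0)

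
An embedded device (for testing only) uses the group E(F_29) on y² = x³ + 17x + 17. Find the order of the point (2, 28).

2P: tangent at (2, 28): λ = (3·2² + 17)/(2·28) ≡ 0/27. 27⁻¹ ≡ 14 (mod 29), so λ ≡ 0·14 ≡ 0.
  x = λ² - 2 - 2 = 0 - 4 ≡ 25; y = λ·(2 - 25) - 28 ≡ 1. → (25, 1)
3P: (25, 1) + (2, 28). λ = (28 - 1)/(2 - 25) ≡ 27/6 mod 29. 6⁻¹ ≡ 5 (mod 29), so λ ≡ 19.
  x = λ² - 25 - 2 = 361 - 27 ≡ 15; y = λ·(25 - 15) - 1 ≡ 15. → (15, 15)
4P: (15, 15) + (2, 28). λ = (28 - 15)/(2 - 15) ≡ 13/16 mod 29. 16⁻¹ ≡ 20 (mod 29) since 16·20 = 320 ≡ 1, so λ ≡ 28.
  x = λ² - 15 - 2 = 784 - 17 ≡ 13; y = λ·(15 - 13) - 15 ≡ 12. → (13, 12)
5P: (13, 12) + (2, 28). λ = (28 - 12)/(2 - 13) ≡ 16/18 mod 29. 18⁻¹ ≡ 21 (mod 29), so λ ≡ 17.
  x = λ² - 13 - 2 = 289 - 15 ≡ 13; y = λ·(13 - 13) - 12 ≡ 17. → (13, 17)
6P: (13, 17) + (2, 28). λ = (28 - 17)/(2 - 13) ≡ 11/18 mod 29. 18⁻¹ ≡ 21 (mod 29) since 18·21 = 378 ≡ 1, so λ ≡ 28.
  x = λ² - 13 - 2 = 784 - 15 ≡ 15; y = λ·(13 - 15) - 17 ≡ 14. → (15, 14)
7P: (15, 14) + (2, 28). λ = (28 - 14)/(2 - 15) ≡ 14/16 mod 29. 16⁻¹ ≡ 20 (mod 29), so λ ≡ 19.
  x = λ² - 15 - 2 = 361 - 17 ≡ 25; y = λ·(15 - 25) - 14 ≡ 28. → (25, 28)
8P: (25, 28) + (2, 28). λ = (28 - 28)/(2 - 25) ≡ 0/6 mod 29. 6⁻¹ ≡ 5 (mod 29), so λ ≡ 0.
  x = λ² - 25 - 2 = 0 - 27 ≡ 2; y = λ·(25 - 2) - 28 ≡ 1. → (2, 1)
9P: (2, 1) + (2, 28): same x and y₁ ≡ -y₂, so the sum is the point at infinity.
9P = the point at infinity, so the order is 9.

9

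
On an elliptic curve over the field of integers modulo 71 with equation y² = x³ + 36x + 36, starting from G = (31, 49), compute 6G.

(35, 3)

Double-and-add on 6 = (110)₂. Start with G = (31, 49) for the leading 1-bit.
double: tangent at (31, 49): λ = (3·31² + 36)/(2·49) ≡ 8/27. 27⁻¹ ≡ 50 (mod 71) since 27·50 = 1350 ≡ 1, so λ ≡ 8·50 ≡ 45.
  x = λ² - 31 - 31 = 2025 - 62 ≡ 46; y = λ·(31 - 46) - 49 ≡ 57. → (46, 57)
add G: (46, 57) + (31, 49). λ = (49 - 57)/(31 - 46) ≡ 63/56 mod 71. 56⁻¹ ≡ 52 (mod 71), so λ ≡ 10.
  x = λ² - 46 - 31 = 100 - 77 ≡ 23; y = λ·(46 - 23) - 57 ≡ 31. → (23, 31)
double: tangent at (23, 31): λ = (3·23² + 36)/(2·31) ≡ 61/62. 62⁻¹ ≡ 63 (mod 71), so λ ≡ 61·63 ≡ 9.
  x = λ² - 23 - 23 = 81 - 46 ≡ 35; y = λ·(23 - 35) - 31 ≡ 3. → (35, 3)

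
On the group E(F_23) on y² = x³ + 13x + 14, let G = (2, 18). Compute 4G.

Repeated addition: build up to 4G.
2G: tangent at (2, 18): λ = (3·2² + 13)/(2·18) ≡ 2/13. 13⁻¹ ≡ 16 (mod 23), so λ ≡ 2·16 ≡ 9.
  x = λ² - 2 - 2 = 81 - 4 ≡ 8; y = λ·(2 - 8) - 18 ≡ 20. → (8, 20)
3G: (8, 20) + (2, 18). λ = (18 - 20)/(2 - 8) ≡ 21/17 mod 23. 17⁻¹ ≡ 19 (mod 23), so λ ≡ 8.
  x = λ² - 8 - 2 = 64 - 10 ≡ 8; y = λ·(8 - 8) - 20 ≡ 3. → (8, 3)
4G: (8, 3) + (2, 18). λ = (18 - 3)/(2 - 8) ≡ 15/17 mod 23. 17⁻¹ ≡ 19 (mod 23) since 17·19 = 323 ≡ 1, so λ ≡ 9.
  x = λ² - 8 - 2 = 81 - 10 ≡ 2; y = λ·(8 - 2) - 3 ≡ 5. → (2, 5)

(2, 5)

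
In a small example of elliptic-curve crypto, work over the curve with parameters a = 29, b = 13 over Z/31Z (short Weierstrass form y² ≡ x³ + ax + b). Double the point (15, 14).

(10, 1)

tangent at (15, 14): λ = (3·15² + 29)/(2·14) ≡ 22/28. 28⁻¹ ≡ 10 (mod 31) since 28·10 = 280 ≡ 1, so λ ≡ 22·10 ≡ 3.
  x = λ² - 15 - 15 = 9 - 30 ≡ 10; y = λ·(15 - 10) - 14 ≡ 1. → (10, 1)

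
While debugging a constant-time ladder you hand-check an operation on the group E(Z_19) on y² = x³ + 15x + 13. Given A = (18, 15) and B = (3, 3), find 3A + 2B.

(7, 10)

First 3A:
Repeated addition: build up to 3A.
2A: tangent at (18, 15): λ = (3·18² + 15)/(2·15) ≡ 18/11. 11⁻¹ ≡ 7 (mod 19) since 11·7 = 77 ≡ 1, so λ ≡ 18·7 ≡ 12.
  x = λ² - 18 - 18 = 144 - 36 ≡ 13; y = λ·(18 - 13) - 15 ≡ 7. → (13, 7)
3A: (13, 7) + (18, 15). λ = (15 - 7)/(18 - 13) ≡ 8/5 mod 19. 5⁻¹ ≡ 4 (mod 19), so λ ≡ 13.
  x = λ² - 13 - 18 = 169 - 31 ≡ 5; y = λ·(13 - 5) - 7 ≡ 2. → (5, 2)
3A = (5, 2).
Next 2B:
Repeated addition: build up to 2B.
2B: tangent at (3, 3): λ = (3·3² + 15)/(2·3) ≡ 4/6. 6⁻¹ ≡ 16 (mod 19), so λ ≡ 4·16 ≡ 7.
  x = λ² - 3 - 3 = 49 - 6 ≡ 5; y = λ·(3 - 5) - 3 ≡ 2. → (5, 2)
2B = (5, 2).
Finally 3A + 2B:
tangent at (5, 2): λ = (3·5² + 15)/(2·2) ≡ 14/4. 4⁻¹ ≡ 5 (mod 19) since 4·5 = 20 ≡ 1, so λ ≡ 14·5 ≡ 13.
  x = λ² - 5 - 5 = 169 - 10 ≡ 7; y = λ·(5 - 7) - 2 ≡ 10. → (7, 10)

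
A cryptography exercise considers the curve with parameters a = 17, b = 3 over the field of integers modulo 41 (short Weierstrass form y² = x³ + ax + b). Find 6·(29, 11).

Write G = (29, 11).
Repeated addition: build up to 6G.
2G: tangent at (29, 11): λ = (3·29² + 17)/(2·11) ≡ 39/22. 22⁻¹ ≡ 28 (mod 41) since 22·28 = 616 ≡ 1, so λ ≡ 39·28 ≡ 26.
  x = λ² - 29 - 29 = 676 - 58 ≡ 3; y = λ·(29 - 3) - 11 ≡ 9. → (3, 9)
3G: (3, 9) + (29, 11). λ = (11 - 9)/(29 - 3) ≡ 2/26 mod 41. 26⁻¹ ≡ 30 (mod 41), so λ ≡ 19.
  x = λ² - 3 - 29 = 361 - 32 ≡ 1; y = λ·(3 - 1) - 9 ≡ 29. → (1, 29)
4G: (1, 29) + (29, 11). λ = (11 - 29)/(29 - 1) ≡ 23/28 mod 41. 28⁻¹ ≡ 22 (mod 41), so λ ≡ 14.
  x = λ² - 1 - 29 = 196 - 30 ≡ 2; y = λ·(1 - 2) - 29 ≡ 39. → (2, 39)
5G: (2, 39) + (29, 11). λ = (11 - 39)/(29 - 2) ≡ 13/27 mod 41. 27⁻¹ ≡ 38 (mod 41), so λ ≡ 2.
  x = λ² - 2 - 29 = 4 - 31 ≡ 14; y = λ·(2 - 14) - 39 ≡ 19. → (14, 19)
6G: (14, 19) + (29, 11). λ = (11 - 19)/(29 - 14) ≡ 33/15 mod 41. 15⁻¹ ≡ 11 (mod 41), so λ ≡ 35.
  x = λ² - 14 - 29 = 1225 - 43 ≡ 34; y = λ·(14 - 34) - 19 ≡ 19. → (34, 19)

(34, 19)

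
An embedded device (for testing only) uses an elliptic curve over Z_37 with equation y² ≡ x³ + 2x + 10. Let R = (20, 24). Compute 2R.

(22, 3)

tangent at (20, 24): λ = (3·20² + 2)/(2·24) ≡ 18/11. 11⁻¹ ≡ 27 (mod 37) since 11·27 = 297 ≡ 1, so λ ≡ 18·27 ≡ 5.
  x = λ² - 20 - 20 = 25 - 40 ≡ 22; y = λ·(20 - 22) - 24 ≡ 3. → (22, 3)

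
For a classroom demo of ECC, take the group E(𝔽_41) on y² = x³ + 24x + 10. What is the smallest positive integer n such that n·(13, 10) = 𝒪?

2P: tangent at (13, 10): λ = (3·13² + 24)/(2·10) ≡ 39/20. 20⁻¹ ≡ 39 (mod 41), so λ ≡ 39·39 ≡ 4.
  x = λ² - 13 - 13 = 16 - 26 ≡ 31; y = λ·(13 - 31) - 10 ≡ 0. → (31, 0)
3P: (31, 0) + (13, 10). λ = (10 - 0)/(13 - 31) ≡ 10/23 mod 41. 23⁻¹ ≡ 25 (mod 41), so λ ≡ 4.
  x = λ² - 31 - 13 = 16 - 44 ≡ 13; y = λ·(31 - 13) - 0 ≡ 31. → (13, 31)
4P: (13, 31) + (13, 10): same x and y₁ ≡ -y₂, so the sum is 𝒪.
4P = 𝒪, so the order is 4.

4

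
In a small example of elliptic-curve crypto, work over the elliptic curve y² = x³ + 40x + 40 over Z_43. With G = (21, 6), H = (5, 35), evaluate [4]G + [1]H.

(31, 38)

First 4G:
Repeated addition: build up to 4G.
2G: tangent at (21, 6): λ = (3·21² + 40)/(2·6) ≡ 30/12. 12⁻¹ ≡ 18 (mod 43), so λ ≡ 30·18 ≡ 24.
  x = λ² - 21 - 21 = 576 - 42 ≡ 18; y = λ·(21 - 18) - 6 ≡ 23. → (18, 23)
3G: (18, 23) + (21, 6). λ = (6 - 23)/(21 - 18) ≡ 26/3 mod 43. 3⁻¹ ≡ 29 (mod 43), so λ ≡ 23.
  x = λ² - 18 - 21 = 529 - 39 ≡ 17; y = λ·(18 - 17) - 23 ≡ 0. → (17, 0)
4G: (17, 0) + (21, 6). λ = (6 - 0)/(21 - 17) ≡ 6/4 mod 43. 4⁻¹ ≡ 11 (mod 43) since 4·11 = 44 ≡ 1, so λ ≡ 23.
  x = λ² - 17 - 21 = 529 - 38 ≡ 18; y = λ·(17 - 18) - 0 ≡ 20. → (18, 20)
4G = (18, 20).
Finally 4G + H:
(18, 20) + (5, 35). λ = (35 - 20)/(5 - 18) ≡ 15/30 mod 43. 30⁻¹ ≡ 33 (mod 43) since 30·33 = 990 ≡ 1, so λ ≡ 22.
  x = λ² - 18 - 5 = 484 - 23 ≡ 31; y = λ·(18 - 31) - 20 ≡ 38. → (31, 38)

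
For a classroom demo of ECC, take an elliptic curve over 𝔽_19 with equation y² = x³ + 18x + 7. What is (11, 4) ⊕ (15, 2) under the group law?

(11, 4) + (15, 2). λ = (2 - 4)/(15 - 11) ≡ 17/4 mod 19. 4⁻¹ ≡ 5 (mod 19) since 4·5 = 20 ≡ 1, so λ ≡ 9.
  x = λ² - 11 - 15 = 81 - 26 ≡ 17; y = λ·(11 - 17) - 4 ≡ 18. → (17, 18)

(17, 18)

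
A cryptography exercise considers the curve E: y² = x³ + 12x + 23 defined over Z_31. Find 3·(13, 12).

(16, 8)

Write G = (13, 12).
Repeated addition: build up to 3G.
2G: tangent at (13, 12): λ = (3·13² + 12)/(2·12) ≡ 23/24. 24⁻¹ ≡ 22 (mod 31), so λ ≡ 23·22 ≡ 10.
  x = λ² - 13 - 13 = 100 - 26 ≡ 12; y = λ·(13 - 12) - 12 ≡ 29. → (12, 29)
3G: (12, 29) + (13, 12). λ = (12 - 29)/(13 - 12) ≡ 14/1 mod 31. 1⁻¹ ≡ 1 (mod 31), so λ ≡ 14.
  x = λ² - 12 - 13 = 196 - 25 ≡ 16; y = λ·(12 - 16) - 29 ≡ 8. → (16, 8)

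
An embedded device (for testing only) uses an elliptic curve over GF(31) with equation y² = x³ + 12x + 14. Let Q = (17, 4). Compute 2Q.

tangent at (17, 4): λ = (3·17² + 12)/(2·4) ≡ 11/8. 8⁻¹ ≡ 4 (mod 31), so λ ≡ 11·4 ≡ 13.
  x = λ² - 17 - 17 = 169 - 34 ≡ 11; y = λ·(17 - 11) - 4 ≡ 12. → (11, 12)

(11, 12)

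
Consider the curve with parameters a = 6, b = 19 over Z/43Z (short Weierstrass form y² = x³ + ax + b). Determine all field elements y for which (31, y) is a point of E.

5, 38

x³ + 6x + 19 = 29996 ≡ 25 (mod 43).
Square roots of 25 mod 43: 5 and 38 (since 5² = 25 ≡ 25).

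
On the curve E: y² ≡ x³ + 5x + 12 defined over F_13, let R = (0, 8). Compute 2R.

tangent at (0, 8): λ = (3·0² + 5)/(2·8) ≡ 5/3. 3⁻¹ ≡ 9 (mod 13) since 3·9 = 27 ≡ 1, so λ ≡ 5·9 ≡ 6.
  x = λ² - 0 - 0 = 36 - 0 ≡ 10; y = λ·(0 - 10) - 8 ≡ 10. → (10, 10)

(10, 10)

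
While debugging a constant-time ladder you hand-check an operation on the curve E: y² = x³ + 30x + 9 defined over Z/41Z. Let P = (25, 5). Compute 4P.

Repeated addition: build up to 4P.
2P: tangent at (25, 5): λ = (3·25² + 30)/(2·5) ≡ 19/10. 10⁻¹ ≡ 37 (mod 41), so λ ≡ 19·37 ≡ 6.
  x = λ² - 25 - 25 = 36 - 50 ≡ 27; y = λ·(25 - 27) - 5 ≡ 24. → (27, 24)
3P: (27, 24) + (25, 5). λ = (5 - 24)/(25 - 27) ≡ 22/39 mod 41. 39⁻¹ ≡ 20 (mod 41), so λ ≡ 30.
  x = λ² - 27 - 25 = 900 - 52 ≡ 28; y = λ·(27 - 28) - 24 ≡ 28. → (28, 28)
4P: (28, 28) + (25, 5). λ = (5 - 28)/(25 - 28) ≡ 18/38 mod 41. 38⁻¹ ≡ 27 (mod 41), so λ ≡ 35.
  x = λ² - 28 - 25 = 1225 - 53 ≡ 24; y = λ·(28 - 24) - 28 ≡ 30. → (24, 30)

(24, 30)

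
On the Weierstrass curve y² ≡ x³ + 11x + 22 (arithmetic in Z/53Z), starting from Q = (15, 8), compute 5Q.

Double-and-add on 5 = (101)₂. Start with Q = (15, 8) for the leading 1-bit.
double: tangent at (15, 8): λ = (3·15² + 11)/(2·8) ≡ 50/16. 16⁻¹ ≡ 10 (mod 53), so λ ≡ 50·10 ≡ 23.
  x = λ² - 15 - 15 = 529 - 30 ≡ 22; y = λ·(15 - 22) - 8 ≡ 43. → (22, 43)
double: tangent at (22, 43): λ = (3·22² + 11)/(2·43) ≡ 32/33. 33⁻¹ ≡ 45 (mod 53), so λ ≡ 32·45 ≡ 9.
  x = λ² - 22 - 22 = 81 - 44 ≡ 37; y = λ·(22 - 37) - 43 ≡ 34. → (37, 34)
add Q: (37, 34) + (15, 8). λ = (8 - 34)/(15 - 37) ≡ 27/31 mod 53. 31⁻¹ ≡ 12 (mod 53) since 31·12 = 372 ≡ 1, so λ ≡ 6.
  x = λ² - 37 - 15 = 36 - 52 ≡ 37; y = λ·(37 - 37) - 34 ≡ 19. → (37, 19)

(37, 19)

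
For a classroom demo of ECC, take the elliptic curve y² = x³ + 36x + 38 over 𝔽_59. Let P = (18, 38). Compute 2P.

tangent at (18, 38): λ = (3·18² + 36)/(2·38) ≡ 5/17. 17⁻¹ ≡ 7 (mod 59) since 17·7 = 119 ≡ 1, so λ ≡ 5·7 ≡ 35.
  x = λ² - 18 - 18 = 1225 - 36 ≡ 9; y = λ·(18 - 9) - 38 ≡ 41. → (9, 41)

(9, 41)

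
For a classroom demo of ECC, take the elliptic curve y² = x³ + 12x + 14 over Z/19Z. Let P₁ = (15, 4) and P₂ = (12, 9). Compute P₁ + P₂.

(18, 1)

(15, 4) + (12, 9). λ = (9 - 4)/(12 - 15) ≡ 5/16 mod 19. 16⁻¹ ≡ 6 (mod 19) since 16·6 = 96 ≡ 1, so λ ≡ 11.
  x = λ² - 15 - 12 = 121 - 27 ≡ 18; y = λ·(15 - 18) - 4 ≡ 1. → (18, 1)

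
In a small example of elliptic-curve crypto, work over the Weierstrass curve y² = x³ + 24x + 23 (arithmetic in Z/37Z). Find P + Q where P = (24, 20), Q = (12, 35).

(28, 22)

(24, 20) + (12, 35). λ = (35 - 20)/(12 - 24) ≡ 15/25 mod 37. 25⁻¹ ≡ 3 (mod 37) since 25·3 = 75 ≡ 1, so λ ≡ 8.
  x = λ² - 24 - 12 = 64 - 36 ≡ 28; y = λ·(24 - 28) - 20 ≡ 22. → (28, 22)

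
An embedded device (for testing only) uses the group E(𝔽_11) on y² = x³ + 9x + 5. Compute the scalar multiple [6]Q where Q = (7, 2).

Repeated addition: build up to 6Q.
2Q: tangent at (7, 2): λ = (3·7² + 9)/(2·2) ≡ 2/4. 4⁻¹ ≡ 3 (mod 11) since 4·3 = 12 ≡ 1, so λ ≡ 2·3 ≡ 6.
  x = λ² - 7 - 7 = 36 - 14 ≡ 0; y = λ·(7 - 0) - 2 ≡ 7. → (0, 7)
3Q: (0, 7) + (7, 2). λ = (2 - 7)/(7 - 0) ≡ 6/7 mod 11. 7⁻¹ ≡ 8 (mod 11), so λ ≡ 4.
  x = λ² - 0 - 7 = 16 - 7 ≡ 9; y = λ·(0 - 9) - 7 ≡ 1. → (9, 1)
4Q: (9, 1) + (7, 2). λ = (2 - 1)/(7 - 9) ≡ 1/9 mod 11. 9⁻¹ ≡ 5 (mod 11), so λ ≡ 5.
  x = λ² - 9 - 7 = 25 - 16 ≡ 9; y = λ·(9 - 9) - 1 ≡ 10. → (9, 10)
5Q: (9, 10) + (7, 2). λ = (2 - 10)/(7 - 9) ≡ 3/9 mod 11. 9⁻¹ ≡ 5 (mod 11) since 9·5 = 45 ≡ 1, so λ ≡ 4.
  x = λ² - 9 - 7 = 16 - 16 ≡ 0; y = λ·(9 - 0) - 10 ≡ 4. → (0, 4)
6Q: (0, 4) + (7, 2). λ = (2 - 4)/(7 - 0) ≡ 9/7 mod 11. 7⁻¹ ≡ 8 (mod 11), so λ ≡ 6.
  x = λ² - 0 - 7 = 36 - 7 ≡ 7; y = λ·(0 - 7) - 4 ≡ 9. → (7, 9)

(7, 9)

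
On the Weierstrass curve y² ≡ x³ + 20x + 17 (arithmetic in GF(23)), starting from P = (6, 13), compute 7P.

(17, 7)

Double-and-add on 7 = (111)₂. Start with P = (6, 13) for the leading 1-bit.
double: tangent at (6, 13): λ = (3·6² + 20)/(2·13) ≡ 13/3. 3⁻¹ ≡ 8 (mod 23), so λ ≡ 13·8 ≡ 12.
  x = λ² - 6 - 6 = 144 - 12 ≡ 17; y = λ·(6 - 17) - 13 ≡ 16. → (17, 16)
add P: (17, 16) + (6, 13). λ = (13 - 16)/(6 - 17) ≡ 20/12 mod 23. 12⁻¹ ≡ 2 (mod 23), so λ ≡ 17.
  x = λ² - 17 - 6 = 289 - 23 ≡ 13; y = λ·(17 - 13) - 16 ≡ 6. → (13, 6)
double: tangent at (13, 6): λ = (3·13² + 20)/(2·6) ≡ 21/12. 12⁻¹ ≡ 2 (mod 23) since 12·2 = 24 ≡ 1, so λ ≡ 21·2 ≡ 19.
  x = λ² - 13 - 13 = 361 - 26 ≡ 13; y = λ·(13 - 13) - 6 ≡ 17. → (13, 17)
add P: (13, 17) + (6, 13). λ = (13 - 17)/(6 - 13) ≡ 19/16 mod 23. 16⁻¹ ≡ 13 (mod 23), so λ ≡ 17.
  x = λ² - 13 - 6 = 289 - 19 ≡ 17; y = λ·(13 - 17) - 17 ≡ 7. → (17, 7)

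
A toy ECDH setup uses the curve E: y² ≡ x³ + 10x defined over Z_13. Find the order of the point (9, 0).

2P: (9, 0) + (9, 0): same x and y₁ ≡ -y₂, so the sum is O.
2P = O, so the order is 2.

2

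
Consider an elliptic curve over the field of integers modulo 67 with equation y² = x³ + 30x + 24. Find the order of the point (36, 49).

2P: tangent at (36, 49): λ = (3·36² + 30)/(2·49) ≡ 32/31. 31⁻¹ ≡ 13 (mod 67), so λ ≡ 32·13 ≡ 14.
  x = λ² - 36 - 36 = 196 - 72 ≡ 57; y = λ·(36 - 57) - 49 ≡ 59. → (57, 59)
3P: (57, 59) + (36, 49). λ = (49 - 59)/(36 - 57) ≡ 57/46 mod 67. 46⁻¹ ≡ 51 (mod 67), so λ ≡ 26.
  x = λ² - 57 - 36 = 676 - 93 ≡ 47; y = λ·(57 - 47) - 59 ≡ 0. → (47, 0)
4P: (47, 0) + (36, 49). λ = (49 - 0)/(36 - 47) ≡ 49/56 mod 67. 56⁻¹ ≡ 6 (mod 67), so λ ≡ 26.
  x = λ² - 47 - 36 = 676 - 83 ≡ 57; y = λ·(47 - 57) - 0 ≡ 8. → (57, 8)
5P: (57, 8) + (36, 49). λ = (49 - 8)/(36 - 57) ≡ 41/46 mod 67. 46⁻¹ ≡ 51 (mod 67) since 46·51 = 2346 ≡ 1, so λ ≡ 14.
  x = λ² - 57 - 36 = 196 - 93 ≡ 36; y = λ·(57 - 36) - 8 ≡ 18. → (36, 18)
6P: (36, 18) + (36, 49): same x and y₁ ≡ -y₂, so the sum is O.
6P = O, so the order is 6.

6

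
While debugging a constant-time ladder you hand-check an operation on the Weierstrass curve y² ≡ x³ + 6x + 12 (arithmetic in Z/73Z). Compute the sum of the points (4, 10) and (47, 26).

(57, 28)

(4, 10) + (47, 26). λ = (26 - 10)/(47 - 4) ≡ 16/43 mod 73. 43⁻¹ ≡ 17 (mod 73), so λ ≡ 53.
  x = λ² - 4 - 47 = 2809 - 51 ≡ 57; y = λ·(4 - 57) - 10 ≡ 28. → (57, 28)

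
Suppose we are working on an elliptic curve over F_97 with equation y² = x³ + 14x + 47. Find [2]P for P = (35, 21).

(76, 80)

tangent at (35, 21): λ = (3·35² + 14)/(2·21) ≡ 3/42. 42⁻¹ ≡ 67 (mod 97) since 42·67 = 2814 ≡ 1, so λ ≡ 3·67 ≡ 7.
  x = λ² - 35 - 35 = 49 - 70 ≡ 76; y = λ·(35 - 76) - 21 ≡ 80. → (76, 80)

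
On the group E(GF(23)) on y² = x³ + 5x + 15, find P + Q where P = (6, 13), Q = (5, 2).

(18, 16)

(6, 13) + (5, 2). λ = (2 - 13)/(5 - 6) ≡ 12/22 mod 23. 22⁻¹ ≡ 22 (mod 23), so λ ≡ 11.
  x = λ² - 6 - 5 = 121 - 11 ≡ 18; y = λ·(6 - 18) - 13 ≡ 16. → (18, 16)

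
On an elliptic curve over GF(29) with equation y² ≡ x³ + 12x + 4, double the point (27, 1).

(3, 26)

tangent at (27, 1): λ = (3·27² + 12)/(2·1) ≡ 24/2. 2⁻¹ ≡ 15 (mod 29), so λ ≡ 24·15 ≡ 12.
  x = λ² - 27 - 27 = 144 - 54 ≡ 3; y = λ·(27 - 3) - 1 ≡ 26. → (3, 26)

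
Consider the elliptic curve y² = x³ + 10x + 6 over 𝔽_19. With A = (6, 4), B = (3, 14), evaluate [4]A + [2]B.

First 4A:
Repeated addition: build up to 4A.
2A: tangent at (6, 4): λ = (3·6² + 10)/(2·4) ≡ 4/8. 8⁻¹ ≡ 12 (mod 19), so λ ≡ 4·12 ≡ 10.
  x = λ² - 6 - 6 = 100 - 12 ≡ 12; y = λ·(6 - 12) - 4 ≡ 12. → (12, 12)
3A: (12, 12) + (6, 4). λ = (4 - 12)/(6 - 12) ≡ 11/13 mod 19. 13⁻¹ ≡ 3 (mod 19) since 13·3 = 39 ≡ 1, so λ ≡ 14.
  x = λ² - 12 - 6 = 196 - 18 ≡ 7; y = λ·(12 - 7) - 12 ≡ 1. → (7, 1)
4A: (7, 1) + (6, 4). λ = (4 - 1)/(6 - 7) ≡ 3/18 mod 19. 18⁻¹ ≡ 18 (mod 19), so λ ≡ 16.
  x = λ² - 7 - 6 = 256 - 13 ≡ 15; y = λ·(7 - 15) - 1 ≡ 4. → (15, 4)
4A = (15, 4).
Next 2B:
Repeated addition: build up to 2B.
2B: tangent at (3, 14): λ = (3·3² + 10)/(2·14) ≡ 18/9. 9⁻¹ ≡ 17 (mod 19), so λ ≡ 18·17 ≡ 2.
  x = λ² - 3 - 3 = 4 - 6 ≡ 17; y = λ·(3 - 17) - 14 ≡ 15. → (17, 15)
2B = (17, 15).
Finally 4A + 2B:
(15, 4) + (17, 15). λ = (15 - 4)/(17 - 15) ≡ 11/2 mod 19. 2⁻¹ ≡ 10 (mod 19) since 2·10 = 20 ≡ 1, so λ ≡ 15.
  x = λ² - 15 - 17 = 225 - 32 ≡ 3; y = λ·(15 - 3) - 4 ≡ 5. → (3, 5)

(3, 5)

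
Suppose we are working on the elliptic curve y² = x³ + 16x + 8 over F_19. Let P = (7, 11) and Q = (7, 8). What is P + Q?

O

The two points share x = 7 and their y-coordinates satisfy 11 + 8 ≡ 0 (mod 19), so they are inverses. Their sum is ∞.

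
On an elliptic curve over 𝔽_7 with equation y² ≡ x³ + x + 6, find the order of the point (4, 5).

2P: tangent at (4, 5): λ = (3·4² + 1)/(2·5) ≡ 0/3. 3⁻¹ ≡ 5 (mod 7), so λ ≡ 0·5 ≡ 0.
  x = λ² - 4 - 4 = 0 - 8 ≡ 6; y = λ·(4 - 6) - 5 ≡ 2. → (6, 2)
3P: (6, 2) + (4, 5). λ = (5 - 2)/(4 - 6) ≡ 3/5 mod 7. 5⁻¹ ≡ 3 (mod 7) since 5·3 = 15 ≡ 1, so λ ≡ 2.
  x = λ² - 6 - 4 = 4 - 10 ≡ 1; y = λ·(6 - 1) - 2 ≡ 1. → (1, 1)
4P: (1, 1) + (4, 5). λ = (5 - 1)/(4 - 1) ≡ 4/3 mod 7. 3⁻¹ ≡ 5 (mod 7), so λ ≡ 6.
  x = λ² - 1 - 4 = 36 - 5 ≡ 3; y = λ·(1 - 3) - 1 ≡ 1. → (3, 1)
5P: (3, 1) + (4, 5). λ = (5 - 1)/(4 - 3) ≡ 4/1 mod 7. 1⁻¹ ≡ 1 (mod 7), so λ ≡ 4.
  x = λ² - 3 - 4 = 16 - 7 ≡ 2; y = λ·(3 - 2) - 1 ≡ 3. → (2, 3)
6P: (2, 3) + (4, 5). λ = (5 - 3)/(4 - 2) ≡ 2/2 mod 7. 2⁻¹ ≡ 4 (mod 7), so λ ≡ 1.
  x = λ² - 2 - 4 = 1 - 6 ≡ 2; y = λ·(2 - 2) - 3 ≡ 4. → (2, 4)
7P: (2, 4) + (4, 5). λ = (5 - 4)/(4 - 2) ≡ 1/2 mod 7. 2⁻¹ ≡ 4 (mod 7), so λ ≡ 4.
  x = λ² - 2 - 4 = 16 - 6 ≡ 3; y = λ·(2 - 3) - 4 ≡ 6. → (3, 6)
8P: (3, 6) + (4, 5). λ = (5 - 6)/(4 - 3) ≡ 6/1 mod 7. 1⁻¹ ≡ 1 (mod 7) since 1·1 = 1 ≡ 1, so λ ≡ 6.
  x = λ² - 3 - 4 = 36 - 7 ≡ 1; y = λ·(3 - 1) - 6 ≡ 6. → (1, 6)
9P: (1, 6) + (4, 5). λ = (5 - 6)/(4 - 1) ≡ 6/3 mod 7. 3⁻¹ ≡ 5 (mod 7) since 3·5 = 15 ≡ 1, so λ ≡ 2.
  x = λ² - 1 - 4 = 4 - 5 ≡ 6; y = λ·(1 - 6) - 6 ≡ 5. → (6, 5)
10P: (6, 5) + (4, 5). λ = (5 - 5)/(4 - 6) ≡ 0/5 mod 7. 5⁻¹ ≡ 3 (mod 7) since 5·3 = 15 ≡ 1, so λ ≡ 0.
  x = λ² - 6 - 4 = 0 - 10 ≡ 4; y = λ·(6 - 4) - 5 ≡ 2. → (4, 2)
11P: (4, 2) + (4, 5): same x and y₁ ≡ -y₂, so the sum is ∞.
11P = ∞, so the order is 11.

11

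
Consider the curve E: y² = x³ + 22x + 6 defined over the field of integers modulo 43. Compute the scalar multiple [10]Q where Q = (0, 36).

(31, 11)

Double-and-add on 10 = (1010)₂. Start with Q = (0, 36) for the leading 1-bit.
double: tangent at (0, 36): λ = (3·0² + 22)/(2·36) ≡ 22/29. 29⁻¹ ≡ 3 (mod 43), so λ ≡ 22·3 ≡ 23.
  x = λ² - 0 - 0 = 529 - 0 ≡ 13; y = λ·(0 - 13) - 36 ≡ 9. → (13, 9)
double: tangent at (13, 9): λ = (3·13² + 22)/(2·9) ≡ 13/18. 18⁻¹ ≡ 12 (mod 43), so λ ≡ 13·12 ≡ 27.
  x = λ² - 13 - 13 = 729 - 26 ≡ 15; y = λ·(13 - 15) - 9 ≡ 23. → (15, 23)
add Q: (15, 23) + (0, 36). λ = (36 - 23)/(0 - 15) ≡ 13/28 mod 43. 28⁻¹ ≡ 20 (mod 43), so λ ≡ 2.
  x = λ² - 15 - 0 = 4 - 15 ≡ 32; y = λ·(15 - 32) - 23 ≡ 29. → (32, 29)
double: tangent at (32, 29): λ = (3·32² + 22)/(2·29) ≡ 41/15. 15⁻¹ ≡ 23 (mod 43), so λ ≡ 41·23 ≡ 40.
  x = λ² - 32 - 32 = 1600 - 64 ≡ 31; y = λ·(32 - 31) - 29 ≡ 11. → (31, 11)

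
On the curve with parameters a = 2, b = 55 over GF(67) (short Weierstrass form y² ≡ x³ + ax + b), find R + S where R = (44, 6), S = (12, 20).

(46, 20)

(44, 6) + (12, 20). λ = (20 - 6)/(12 - 44) ≡ 14/35 mod 67. 35⁻¹ ≡ 23 (mod 67) since 35·23 = 805 ≡ 1, so λ ≡ 54.
  x = λ² - 44 - 12 = 2916 - 56 ≡ 46; y = λ·(44 - 46) - 6 ≡ 20. → (46, 20)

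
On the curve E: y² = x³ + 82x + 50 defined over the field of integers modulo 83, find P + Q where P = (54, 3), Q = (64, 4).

(54, 3) + (64, 4). λ = (4 - 3)/(64 - 54) ≡ 1/10 mod 83. 10⁻¹ ≡ 25 (mod 83) since 10·25 = 250 ≡ 1, so λ ≡ 25.
  x = λ² - 54 - 64 = 625 - 118 ≡ 9; y = λ·(54 - 9) - 3 ≡ 43. → (9, 43)

(9, 43)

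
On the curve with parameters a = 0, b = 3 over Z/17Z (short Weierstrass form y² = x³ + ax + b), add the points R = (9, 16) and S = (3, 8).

(9, 16) + (3, 8). λ = (8 - 16)/(3 - 9) ≡ 9/11 mod 17. 11⁻¹ ≡ 14 (mod 17), so λ ≡ 7.
  x = λ² - 9 - 3 = 49 - 12 ≡ 3; y = λ·(9 - 3) - 16 ≡ 9. → (3, 9)

(3, 9)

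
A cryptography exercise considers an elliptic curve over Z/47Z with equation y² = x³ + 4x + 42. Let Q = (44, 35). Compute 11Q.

(11, 30)

Double-and-add on 11 = (1011)₂. Start with Q = (44, 35) for the leading 1-bit.
double: tangent at (44, 35): λ = (3·44² + 4)/(2·35) ≡ 31/23. 23⁻¹ ≡ 45 (mod 47) since 23·45 = 1035 ≡ 1, so λ ≡ 31·45 ≡ 32.
  x = λ² - 44 - 44 = 1024 - 88 ≡ 43; y = λ·(44 - 43) - 35 ≡ 44. → (43, 44)
double: tangent at (43, 44): λ = (3·43² + 4)/(2·44) ≡ 5/41. 41⁻¹ ≡ 39 (mod 47), so λ ≡ 5·39 ≡ 7.
  x = λ² - 43 - 43 = 49 - 86 ≡ 10; y = λ·(43 - 10) - 44 ≡ 46. → (10, 46)
add Q: (10, 46) + (44, 35). λ = (35 - 46)/(44 - 10) ≡ 36/34 mod 47. 34⁻¹ ≡ 18 (mod 47), so λ ≡ 37.
  x = λ² - 10 - 44 = 1369 - 54 ≡ 46; y = λ·(10 - 46) - 46 ≡ 32. → (46, 32)
double: tangent at (46, 32): λ = (3·46² + 4)/(2·32) ≡ 7/17. 17⁻¹ ≡ 36 (mod 47), so λ ≡ 7·36 ≡ 17.
  x = λ² - 46 - 46 = 289 - 92 ≡ 9; y = λ·(46 - 9) - 32 ≡ 33. → (9, 33)
add Q: (9, 33) + (44, 35). λ = (35 - 33)/(44 - 9) ≡ 2/35 mod 47. 35⁻¹ ≡ 43 (mod 47), so λ ≡ 39.
  x = λ² - 9 - 44 = 1521 - 53 ≡ 11; y = λ·(9 - 11) - 33 ≡ 30. → (11, 30)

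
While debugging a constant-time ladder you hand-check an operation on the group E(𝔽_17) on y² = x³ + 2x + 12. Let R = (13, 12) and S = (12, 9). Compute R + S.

(13, 12) + (12, 9). λ = (9 - 12)/(12 - 13) ≡ 14/16 mod 17. 16⁻¹ ≡ 16 (mod 17), so λ ≡ 3.
  x = λ² - 13 - 12 = 9 - 25 ≡ 1; y = λ·(13 - 1) - 12 ≡ 7. → (1, 7)

(1, 7)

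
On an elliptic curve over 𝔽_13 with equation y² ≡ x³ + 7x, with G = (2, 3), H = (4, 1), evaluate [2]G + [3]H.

First 2G:
Repeated addition: build up to 2G.
2G: tangent at (2, 3): λ = (3·2² + 7)/(2·3) ≡ 6/6. 6⁻¹ ≡ 11 (mod 13) since 6·11 = 66 ≡ 1, so λ ≡ 6·11 ≡ 1.
  x = λ² - 2 - 2 = 1 - 4 ≡ 10; y = λ·(2 - 10) - 3 ≡ 2. → (10, 2)
2G = (10, 2).
Next 3H:
Repeated addition: build up to 3H.
2H: tangent at (4, 1): λ = (3·4² + 7)/(2·1) ≡ 3/2. 2⁻¹ ≡ 7 (mod 13) since 2·7 = 14 ≡ 1, so λ ≡ 3·7 ≡ 8.
  x = λ² - 4 - 4 = 64 - 8 ≡ 4; y = λ·(4 - 4) - 1 ≡ 12. → (4, 12)
3H: (4, 12) + (4, 1): same x and y₁ ≡ -y₂, so the sum is the point at infinity.
3H = the point at infinity.
Finally 2G + 3H:
(10, 2) + the point at infinity = (10, 2) (identity).

(10, 2)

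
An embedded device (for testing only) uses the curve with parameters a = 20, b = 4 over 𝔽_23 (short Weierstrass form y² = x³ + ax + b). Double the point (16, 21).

(22, 11)

tangent at (16, 21): λ = (3·16² + 20)/(2·21) ≡ 6/19. 19⁻¹ ≡ 17 (mod 23), so λ ≡ 6·17 ≡ 10.
  x = λ² - 16 - 16 = 100 - 32 ≡ 22; y = λ·(16 - 22) - 21 ≡ 11. → (22, 11)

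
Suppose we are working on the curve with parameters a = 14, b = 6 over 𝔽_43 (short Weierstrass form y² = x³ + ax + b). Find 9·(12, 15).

(26, 31)

Write P = (12, 15).
Double-and-add on 9 = (1001)₂. Start with P = (12, 15) for the leading 1-bit.
double: tangent at (12, 15): λ = (3·12² + 14)/(2·15) ≡ 16/30. 30⁻¹ ≡ 33 (mod 43), so λ ≡ 16·33 ≡ 12.
  x = λ² - 12 - 12 = 144 - 24 ≡ 34; y = λ·(12 - 34) - 15 ≡ 22. → (34, 22)
double: tangent at (34, 22): λ = (3·34² + 14)/(2·22) ≡ 42/1. 1⁻¹ ≡ 1 (mod 43), so λ ≡ 42·1 ≡ 42.
  x = λ² - 34 - 34 = 1764 - 68 ≡ 19; y = λ·(34 - 19) - 22 ≡ 6. → (19, 6)
double: tangent at (19, 6): λ = (3·19² + 14)/(2·6) ≡ 22/12. 12⁻¹ ≡ 18 (mod 43), so λ ≡ 22·18 ≡ 9.
  x = λ² - 19 - 19 = 81 - 38 ≡ 0; y = λ·(19 - 0) - 6 ≡ 36. → (0, 36)
add P: (0, 36) + (12, 15). λ = (15 - 36)/(12 - 0) ≡ 22/12 mod 43. 12⁻¹ ≡ 18 (mod 43), so λ ≡ 9.
  x = λ² - 0 - 12 = 81 - 12 ≡ 26; y = λ·(0 - 26) - 36 ≡ 31. → (26, 31)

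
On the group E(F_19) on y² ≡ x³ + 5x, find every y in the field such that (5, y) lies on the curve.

x³ + 5x + 0 = 150 ≡ 17 (mod 19).
Square roots of 17 mod 19: 6 and 13 (since 6² = 36 ≡ 17).

6, 13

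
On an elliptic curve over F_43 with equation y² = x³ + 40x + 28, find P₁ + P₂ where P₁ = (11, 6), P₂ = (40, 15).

(33, 2)

(11, 6) + (40, 15). λ = (15 - 6)/(40 - 11) ≡ 9/29 mod 43. 29⁻¹ ≡ 3 (mod 43), so λ ≡ 27.
  x = λ² - 11 - 40 = 729 - 51 ≡ 33; y = λ·(11 - 33) - 6 ≡ 2. → (33, 2)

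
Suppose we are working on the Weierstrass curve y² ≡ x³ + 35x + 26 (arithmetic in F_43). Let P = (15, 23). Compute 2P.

tangent at (15, 23): λ = (3·15² + 35)/(2·23) ≡ 22/3. 3⁻¹ ≡ 29 (mod 43), so λ ≡ 22·29 ≡ 36.
  x = λ² - 15 - 15 = 1296 - 30 ≡ 19; y = λ·(15 - 19) - 23 ≡ 5. → (19, 5)

(19, 5)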